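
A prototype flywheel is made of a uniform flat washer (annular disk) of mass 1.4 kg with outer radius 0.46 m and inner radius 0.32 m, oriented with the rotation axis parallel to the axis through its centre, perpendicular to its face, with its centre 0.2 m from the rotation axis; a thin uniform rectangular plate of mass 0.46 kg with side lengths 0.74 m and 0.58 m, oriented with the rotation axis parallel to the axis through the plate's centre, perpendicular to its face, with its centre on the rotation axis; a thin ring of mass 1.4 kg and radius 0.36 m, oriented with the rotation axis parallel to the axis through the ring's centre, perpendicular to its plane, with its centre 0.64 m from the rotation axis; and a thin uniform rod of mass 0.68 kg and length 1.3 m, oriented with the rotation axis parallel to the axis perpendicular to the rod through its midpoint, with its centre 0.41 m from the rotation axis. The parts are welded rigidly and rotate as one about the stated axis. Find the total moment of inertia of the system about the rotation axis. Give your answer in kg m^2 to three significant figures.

Annular disk: I_cm = (1/2)M(R²+r²) = (1/2)(1.4)[(0.46)² + (0.32)²] = 0.2198 kg m^2; centre at d = 0.2 m, so I = I_cm + Md² gives I = 0.2198 + (1.4)(0.2)² = 0.2758 kg m^2.
Rectangular plate: I_cm = (1/12)M(a²+b²) = (1/12)(0.46)[(0.74)² + (0.58)²] = 0.033887 kg m^2; axis through the centre, so I = 0.033887 kg m^2.
Thin ring: I_cm = MR² = (1.4)(0.36)² = 0.18144 kg m^2; centre at d = 0.64 m, so I = I_cm + Md² gives I = 0.18144 + (1.4)(0.64)² = 0.75488 kg m^2.
Thin rod: I_cm = (1/12)ML² = (1/12)(0.68)(1.3)² = 0.095767 kg m^2; centre at d = 0.41 m, so I = I_cm + Md² gives I = 0.095767 + (0.68)(0.41)² = 0.21007 kg m^2.
Total I = 0.2758 + 0.033887 + 0.75488 + 0.21007 = 1.2746 kg m^2.

1.27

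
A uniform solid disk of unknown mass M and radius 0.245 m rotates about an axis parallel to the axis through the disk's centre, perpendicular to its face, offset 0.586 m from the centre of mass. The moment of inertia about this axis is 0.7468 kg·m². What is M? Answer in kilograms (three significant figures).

I = I_cm + Md² = (1/2)MR² + Md² = M·[0.5·(0.245)² + (0.586)²] = M·0.37341.
So M = 0.7468 / 0.37341 = 2 kg.

2.00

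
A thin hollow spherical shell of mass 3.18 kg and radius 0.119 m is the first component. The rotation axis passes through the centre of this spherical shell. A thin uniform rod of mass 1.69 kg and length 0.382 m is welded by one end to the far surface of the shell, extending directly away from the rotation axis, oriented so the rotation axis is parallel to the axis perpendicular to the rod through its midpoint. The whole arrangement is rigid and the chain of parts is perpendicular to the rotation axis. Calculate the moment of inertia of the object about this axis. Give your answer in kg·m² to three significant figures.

Spherical shell: I_cm = (2/3)MR² = (2/3)(3.18)(0.119)² = 0.030021 kg·m²; axis through the centre, so I = 0.030021 kg·m².
Thin rod: I_cm = (1/12)ML² = (1/12)(1.69)(0.382)² = 0.020551 kg·m²; centre at d = 0.119 + 0.191 = 0.31 m, so the parallel axis theorem gives I = 0.020551 + (1.69)(0.31)² = 0.18296 kg·m².
Total I = 0.030021 + 0.18296 = 0.21298 kg·m².

0.213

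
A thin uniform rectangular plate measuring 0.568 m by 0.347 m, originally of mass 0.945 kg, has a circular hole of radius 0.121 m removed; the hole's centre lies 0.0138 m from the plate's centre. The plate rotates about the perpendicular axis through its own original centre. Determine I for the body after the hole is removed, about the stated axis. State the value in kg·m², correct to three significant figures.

Unpierced body about its centre: I₀ = (1/12)M(a²+b²) = (1/12)(0.945)[(0.568)² + (0.347)²] = 0.034889 kg·m².
The removed disk has mass m = M·πr²/(ab) = (0.945)·π(0.121)²/(0.568·0.347) = 0.22053 kg (same uniform areal density).
Its moment of inertia about the rotation axis (parallel-axis theorem): I_hole = (1/2)mr² + md² = (1/2)(0.22053)(0.121)² + (0.22053)(0.0138)² = 0.0016564 kg·m².
Treating the hole as negative mass, I = I₀ − I_hole = 0.034889 − 0.0016564 = 0.033232 kg·m².

0.0332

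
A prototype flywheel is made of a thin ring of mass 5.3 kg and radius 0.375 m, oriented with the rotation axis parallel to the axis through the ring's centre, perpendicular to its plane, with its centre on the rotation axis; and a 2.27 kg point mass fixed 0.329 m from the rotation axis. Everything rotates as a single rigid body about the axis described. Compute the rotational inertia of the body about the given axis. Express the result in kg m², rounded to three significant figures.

0.991

Thin ring: I_cm = MR² = (5.3)(0.375)² = 0.74531 kg m²; axis through the centre, so I = 0.74531 kg m².
Point mass: I_cm = 0; centre at d = 0.329 m, so the parallel axis theorem gives I = 0 + (2.27)(0.329)² = 0.24571 kg m².
Total I = 0.74531 + 0.24571 = 0.99102 kg m².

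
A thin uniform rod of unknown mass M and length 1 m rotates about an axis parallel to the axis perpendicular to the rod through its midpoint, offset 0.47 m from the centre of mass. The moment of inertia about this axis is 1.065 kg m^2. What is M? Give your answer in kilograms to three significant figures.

3.50

I = I_cm + Md² = (1/12)ML² + Md² = M·[0.0833333·(1)² + (0.47)²] = M·0.30423.
So M = 1.065 / 0.30423 = 3.5006 kg.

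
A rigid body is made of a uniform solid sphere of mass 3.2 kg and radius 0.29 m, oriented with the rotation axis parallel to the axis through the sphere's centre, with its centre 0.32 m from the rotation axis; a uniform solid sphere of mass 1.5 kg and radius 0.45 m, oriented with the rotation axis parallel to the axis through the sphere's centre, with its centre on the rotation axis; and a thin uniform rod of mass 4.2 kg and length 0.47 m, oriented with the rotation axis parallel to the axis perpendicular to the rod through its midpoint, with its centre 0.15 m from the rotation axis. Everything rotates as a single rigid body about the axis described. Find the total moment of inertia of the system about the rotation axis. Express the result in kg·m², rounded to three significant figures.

Solid sphere: I_cm = (2/5)MR² = (2/5)(3.2)(0.29)² = 0.10765 kg·m²; centre at d = 0.32 m, so the parallel axis theorem gives I = 0.10765 + (3.2)(0.32)² = 0.43533 kg·m².
Solid sphere: I_cm = (2/5)MR² = (2/5)(1.5)(0.45)² = 0.1215 kg·m²; axis through the centre, so I = 0.1215 kg·m².
Thin rod: I_cm = (1/12)ML² = (1/12)(4.2)(0.47)² = 0.077315 kg·m²; centre at d = 0.15 m, so the parallel axis theorem gives I = 0.077315 + (4.2)(0.15)² = 0.17181 kg·m².
Total I = 0.43533 + 0.1215 + 0.17181 = 0.72864 kg·m².

0.729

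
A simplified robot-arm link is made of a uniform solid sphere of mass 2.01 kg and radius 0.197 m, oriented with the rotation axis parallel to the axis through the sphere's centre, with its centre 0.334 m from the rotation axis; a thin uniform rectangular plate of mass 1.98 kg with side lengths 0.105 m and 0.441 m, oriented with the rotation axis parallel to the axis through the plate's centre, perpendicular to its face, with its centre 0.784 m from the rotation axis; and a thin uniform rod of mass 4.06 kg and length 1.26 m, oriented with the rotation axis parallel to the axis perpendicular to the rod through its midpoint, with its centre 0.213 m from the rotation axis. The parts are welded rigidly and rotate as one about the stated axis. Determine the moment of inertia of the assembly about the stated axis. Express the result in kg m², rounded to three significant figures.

2.23

Solid sphere: I_cm = (2/5)MR² = (2/5)(2.01)(0.197)² = 0.031202 kg m²; centre at d = 0.334 m, so the parallel axis theorem gives I = 0.031202 + (2.01)(0.334)² = 0.25543 kg m².
Rectangular plate: I_cm = (1/12)M(a²+b²) = (1/12)(1.98)[(0.105)² + (0.441)²] = 0.033908 kg m²; centre at d = 0.784 m, so the parallel axis theorem gives I = 0.033908 + (1.98)(0.784)² = 1.2509 kg m².
Thin rod: I_cm = (1/12)ML² = (1/12)(4.06)(1.26)² = 0.53714 kg m²; centre at d = 0.213 m, so the parallel axis theorem gives I = 0.53714 + (4.06)(0.213)² = 0.72134 kg m².
Total I = 0.25543 + 1.2509 + 0.72134 = 2.2277 kg m².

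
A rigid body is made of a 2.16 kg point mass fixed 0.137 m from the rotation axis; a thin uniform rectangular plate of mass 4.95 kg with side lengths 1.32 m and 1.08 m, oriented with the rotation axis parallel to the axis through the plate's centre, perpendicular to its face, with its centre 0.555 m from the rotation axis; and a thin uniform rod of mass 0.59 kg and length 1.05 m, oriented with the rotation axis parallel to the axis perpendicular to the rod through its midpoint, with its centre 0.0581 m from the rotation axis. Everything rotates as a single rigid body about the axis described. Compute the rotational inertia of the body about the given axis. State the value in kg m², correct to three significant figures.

2.82

Point mass: I_cm = 0; centre at d = 0.137 m, so the parallel axis theorem gives I = 0 + (2.16)(0.137)² = 0.040541 kg m².
Rectangular plate: I_cm = (1/12)M(a²+b²) = (1/12)(4.95)[(1.32)² + (1.08)²] = 1.1999 kg m²; centre at d = 0.555 m, so the parallel axis theorem gives I = 1.1999 + (4.95)(0.555)² = 2.7246 kg m².
Thin rod: I_cm = (1/12)ML² = (1/12)(0.59)(1.05)² = 0.054206 kg m²; centre at d = 0.0581 m, so the parallel axis theorem gives I = 0.054206 + (0.59)(0.0581)² = 0.056198 kg m².
Total I = 0.040541 + 2.7246 + 0.056198 = 2.8213 kg m².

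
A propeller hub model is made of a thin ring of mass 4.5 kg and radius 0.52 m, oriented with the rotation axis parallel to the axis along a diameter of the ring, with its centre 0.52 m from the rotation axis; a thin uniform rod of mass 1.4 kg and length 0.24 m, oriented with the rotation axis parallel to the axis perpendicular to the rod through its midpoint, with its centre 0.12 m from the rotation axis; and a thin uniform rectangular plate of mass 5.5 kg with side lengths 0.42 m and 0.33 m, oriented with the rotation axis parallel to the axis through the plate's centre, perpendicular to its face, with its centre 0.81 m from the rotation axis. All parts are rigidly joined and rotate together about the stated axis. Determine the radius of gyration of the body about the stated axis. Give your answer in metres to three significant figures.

Thin ring: I_cm = (1/2)MR² = (1/2)(4.5)(0.52)² = 0.6084 kg m²; centre at d = 0.52 m, so the parallel axis theorem gives I = 0.6084 + (4.5)(0.52)² = 1.8252 kg m².
Thin rod: I_cm = (1/12)ML² = (1/12)(1.4)(0.24)² = 0.00672 kg m²; centre at d = 0.12 m, so the parallel axis theorem gives I = 0.00672 + (1.4)(0.12)² = 0.02688 kg m².
Rectangular plate: I_cm = (1/12)M(a²+b²) = (1/12)(5.5)[(0.42)² + (0.33)²] = 0.13076 kg m²; centre at d = 0.81 m, so the parallel axis theorem gives I = 0.13076 + (5.5)(0.81)² = 3.7393 kg m².
Total I = 5.5914 kg m²; total mass M = 11.4 kg.
k = √(I/M) = √(5.5914/11.4) = 0.70034 m.

0.700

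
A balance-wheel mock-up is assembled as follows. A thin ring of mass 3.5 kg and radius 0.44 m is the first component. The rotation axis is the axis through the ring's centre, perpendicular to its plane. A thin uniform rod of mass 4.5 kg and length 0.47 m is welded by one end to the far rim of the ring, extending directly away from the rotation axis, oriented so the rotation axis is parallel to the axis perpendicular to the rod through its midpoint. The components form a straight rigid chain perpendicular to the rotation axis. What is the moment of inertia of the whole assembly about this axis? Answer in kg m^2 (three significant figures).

2.81

Thin ring: I_cm = MR² = (3.5)(0.44)² = 0.6776 kg m^2; axis through the centre, so I = 0.6776 kg m^2.
Thin rod: I_cm = (1/12)ML² = (1/12)(4.5)(0.47)² = 0.082837 kg m^2; centre at d = 0.44 + 0.235 = 0.675 m, so I = I_cm + Md² gives I = 0.082837 + (4.5)(0.675)² = 2.1332 kg m^2.
Total I = 0.6776 + 2.1332 = 2.8108 kg m^2.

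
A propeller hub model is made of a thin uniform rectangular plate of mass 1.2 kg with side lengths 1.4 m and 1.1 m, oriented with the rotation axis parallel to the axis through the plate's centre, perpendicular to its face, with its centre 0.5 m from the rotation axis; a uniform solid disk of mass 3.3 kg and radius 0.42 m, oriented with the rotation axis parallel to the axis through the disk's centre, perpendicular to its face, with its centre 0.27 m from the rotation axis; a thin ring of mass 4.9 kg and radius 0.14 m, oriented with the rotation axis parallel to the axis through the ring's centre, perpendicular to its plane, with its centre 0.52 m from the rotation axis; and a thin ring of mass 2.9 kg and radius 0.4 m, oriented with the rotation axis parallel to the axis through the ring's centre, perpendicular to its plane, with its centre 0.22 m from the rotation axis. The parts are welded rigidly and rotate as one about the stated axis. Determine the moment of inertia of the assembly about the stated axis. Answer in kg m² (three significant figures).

3.17

Rectangular plate: I_cm = (1/12)M(a²+b²) = (1/12)(1.2)[(1.4)² + (1.1)²] = 0.317 kg m²; centre at d = 0.5 m, so the parallel axis theorem gives I = 0.317 + (1.2)(0.5)² = 0.617 kg m².
Solid disk: I_cm = (1/2)MR² = (1/2)(3.3)(0.42)² = 0.29106 kg m²; centre at d = 0.27 m, so the parallel axis theorem gives I = 0.29106 + (3.3)(0.27)² = 0.53163 kg m².
Thin ring: I_cm = MR² = (4.9)(0.14)² = 0.09604 kg m²; centre at d = 0.52 m, so the parallel axis theorem gives I = 0.09604 + (4.9)(0.52)² = 1.421 kg m².
Thin ring: I_cm = MR² = (2.9)(0.4)² = 0.464 kg m²; centre at d = 0.22 m, so the parallel axis theorem gives I = 0.464 + (2.9)(0.22)² = 0.60436 kg m².
Total I = 0.617 + 0.53163 + 1.421 + 0.60436 = 3.174 kg m².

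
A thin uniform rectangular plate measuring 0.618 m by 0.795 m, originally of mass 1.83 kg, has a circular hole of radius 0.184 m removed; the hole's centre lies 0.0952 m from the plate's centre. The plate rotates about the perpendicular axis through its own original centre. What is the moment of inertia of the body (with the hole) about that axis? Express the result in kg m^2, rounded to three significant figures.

0.144

Unpierced body about its centre: I₀ = (1/12)M(a²+b²) = (1/12)(1.83)[(0.618)² + (0.795)²] = 0.15463 kg m^2.
The removed disk has mass m = M·πr²/(ab) = (1.83)·π(0.184)²/(0.618·0.795) = 0.39617 kg (same uniform areal density).
Its moment of inertia about the rotation axis (parallel-axis theorem): I_hole = (1/2)mr² + md² = (1/2)(0.39617)(0.184)² + (0.39617)(0.0952)² = 0.010297 kg m^2.
Treating the hole as negative mass, I = I₀ − I_hole = 0.15463 − 0.010297 = 0.14433 kg m^2.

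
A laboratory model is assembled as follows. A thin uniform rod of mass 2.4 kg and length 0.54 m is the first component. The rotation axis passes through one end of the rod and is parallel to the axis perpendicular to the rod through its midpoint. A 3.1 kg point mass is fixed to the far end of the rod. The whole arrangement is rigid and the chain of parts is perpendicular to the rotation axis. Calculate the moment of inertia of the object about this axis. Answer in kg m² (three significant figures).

Thin rod: I_cm = (1/12)ML² = (1/12)(2.4)(0.54)² = 0.05832 kg m²; centre at d = 0.27 m, so I = I_cm + Md² gives I = 0.05832 + (2.4)(0.27)² = 0.23328 kg m².
Point mass: I_cm = 0; centre at d = 0.27 + 0.27 = 0.54 m, so I = I_cm + Md² gives I = 0 + (3.1)(0.54)² = 0.90396 kg m².
Total I = 0.23328 + 0.90396 = 1.1372 kg m².

1.14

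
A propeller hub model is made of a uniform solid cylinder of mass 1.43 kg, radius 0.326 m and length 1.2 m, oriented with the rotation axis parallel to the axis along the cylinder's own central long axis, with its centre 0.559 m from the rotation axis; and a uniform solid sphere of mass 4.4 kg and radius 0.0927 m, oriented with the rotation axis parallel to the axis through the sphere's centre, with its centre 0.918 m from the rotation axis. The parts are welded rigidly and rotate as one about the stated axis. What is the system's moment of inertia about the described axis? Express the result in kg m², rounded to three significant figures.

4.25

Solid cylinder: I_cm = (1/2)MR² = (1/2)(1.43)(0.326)² = 0.075987 kg m²; centre at d = 0.559 m, so I = I_cm + Md² gives I = 0.075987 + (1.43)(0.559)² = 0.52284 kg m².
Solid sphere: I_cm = (2/5)MR² = (2/5)(4.4)(0.0927)² = 0.015124 kg m²; centre at d = 0.918 m, so I = I_cm + Md² gives I = 0.015124 + (4.4)(0.918)² = 3.7231 kg m².
Total I = 0.52284 + 3.7231 = 4.2459 kg m².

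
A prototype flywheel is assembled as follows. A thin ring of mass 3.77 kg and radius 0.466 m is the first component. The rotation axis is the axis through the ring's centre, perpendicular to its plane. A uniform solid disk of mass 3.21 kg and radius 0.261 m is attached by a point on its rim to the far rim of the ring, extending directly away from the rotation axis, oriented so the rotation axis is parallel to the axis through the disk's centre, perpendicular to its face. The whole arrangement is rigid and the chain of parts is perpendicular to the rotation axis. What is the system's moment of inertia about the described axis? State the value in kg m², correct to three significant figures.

2.62

Thin ring: I_cm = MR² = (3.77)(0.466)² = 0.81868 kg m²; axis through the centre, so I = 0.81868 kg m².
Solid disk: I_cm = (1/2)MR² = (1/2)(3.21)(0.261)² = 0.10933 kg m²; centre at d = 0.466 + 0.261 = 0.727 m, so the parallel axis theorem gives I = 0.10933 + (3.21)(0.727)² = 1.8059 kg m².
Total I = 0.81868 + 1.8059 = 2.6246 kg m².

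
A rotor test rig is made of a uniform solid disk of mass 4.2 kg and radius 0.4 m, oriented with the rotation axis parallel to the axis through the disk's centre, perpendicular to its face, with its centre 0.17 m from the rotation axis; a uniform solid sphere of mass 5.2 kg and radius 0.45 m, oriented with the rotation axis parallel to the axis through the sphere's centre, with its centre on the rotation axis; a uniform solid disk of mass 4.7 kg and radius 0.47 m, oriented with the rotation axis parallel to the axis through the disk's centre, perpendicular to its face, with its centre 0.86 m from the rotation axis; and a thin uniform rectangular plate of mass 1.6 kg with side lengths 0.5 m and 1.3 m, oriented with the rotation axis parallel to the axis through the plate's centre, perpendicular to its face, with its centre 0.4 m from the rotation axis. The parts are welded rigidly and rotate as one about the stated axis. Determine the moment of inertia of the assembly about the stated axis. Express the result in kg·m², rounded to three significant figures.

Solid disk: I_cm = (1/2)MR² = (1/2)(4.2)(0.4)² = 0.336 kg·m²; centre at d = 0.17 m, so the parallel axis theorem gives I = 0.336 + (4.2)(0.17)² = 0.45738 kg·m².
Solid sphere: I_cm = (2/5)MR² = (2/5)(5.2)(0.45)² = 0.4212 kg·m²; axis through the centre, so I = 0.4212 kg·m².
Solid disk: I_cm = (1/2)MR² = (1/2)(4.7)(0.47)² = 0.51911 kg·m²; centre at d = 0.86 m, so the parallel axis theorem gives I = 0.51911 + (4.7)(0.86)² = 3.9952 kg·m².
Rectangular plate: I_cm = (1/12)M(a²+b²) = (1/12)(1.6)[(0.5)² + (1.3)²] = 0.25867 kg·m²; centre at d = 0.4 m, so the parallel axis theorem gives I = 0.25867 + (1.6)(0.4)² = 0.51467 kg·m².
Total I = 0.45738 + 0.4212 + 3.9952 + 0.51467 = 5.3885 kg·m².

5.39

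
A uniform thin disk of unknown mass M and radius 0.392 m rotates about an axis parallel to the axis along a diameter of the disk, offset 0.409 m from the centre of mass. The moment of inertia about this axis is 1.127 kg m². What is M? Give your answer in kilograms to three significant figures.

5.48

I = I_cm + Md² = (1/4)MR² + Md² = M·[0.25·(0.392)² + (0.409)²] = M·0.2057.
So M = 1.127 / 0.2057 = 5.4789 kg.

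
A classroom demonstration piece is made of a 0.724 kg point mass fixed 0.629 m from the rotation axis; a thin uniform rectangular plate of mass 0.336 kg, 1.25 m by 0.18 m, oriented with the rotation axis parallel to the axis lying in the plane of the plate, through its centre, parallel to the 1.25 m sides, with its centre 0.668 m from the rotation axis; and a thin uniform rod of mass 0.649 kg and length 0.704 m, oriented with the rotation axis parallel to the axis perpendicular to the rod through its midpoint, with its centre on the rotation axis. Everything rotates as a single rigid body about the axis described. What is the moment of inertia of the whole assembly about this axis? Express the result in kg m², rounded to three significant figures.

Point mass: I_cm = 0; centre at d = 0.629 m, so the parallel axis theorem gives I = 0 + (0.724)(0.629)² = 0.28644 kg m².
Rectangular plate: I_cm = (1/12)Mb² = (1/12)(0.336)(0.18)² = 0.0009072 kg m²; centre at d = 0.668 m, so the parallel axis theorem gives I = 0.0009072 + (0.336)(0.668)² = 0.15084 kg m².
Thin rod: I_cm = (1/12)ML² = (1/12)(0.649)(0.704)² = 0.026805 kg m²; axis through the centre, so I = 0.026805 kg m².
Total I = 0.28644 + 0.15084 + 0.026805 = 0.46409 kg m².

0.464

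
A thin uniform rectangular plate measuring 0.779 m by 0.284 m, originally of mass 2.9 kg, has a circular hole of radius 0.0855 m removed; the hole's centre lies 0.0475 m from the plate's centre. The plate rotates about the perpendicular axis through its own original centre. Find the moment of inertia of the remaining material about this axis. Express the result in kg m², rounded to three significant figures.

0.164

Unpierced body about its centre: I₀ = (1/12)M(a²+b²) = (1/12)(2.9)[(0.779)² + (0.284)²] = 0.16615 kg m².
The removed disk has mass m = M·πr²/(ab) = (2.9)·π(0.0855)²/(0.779·0.284) = 0.30104 kg (same uniform areal density).
Its moment of inertia about the rotation axis (parallel-axis theorem): I_hole = (1/2)mr² + md² = (1/2)(0.30104)(0.0855)² + (0.30104)(0.0475)² = 0.0017796 kg m².
Treating the hole as negative mass, I = I₀ − I_hole = 0.16615 − 0.0017796 = 0.16437 kg m².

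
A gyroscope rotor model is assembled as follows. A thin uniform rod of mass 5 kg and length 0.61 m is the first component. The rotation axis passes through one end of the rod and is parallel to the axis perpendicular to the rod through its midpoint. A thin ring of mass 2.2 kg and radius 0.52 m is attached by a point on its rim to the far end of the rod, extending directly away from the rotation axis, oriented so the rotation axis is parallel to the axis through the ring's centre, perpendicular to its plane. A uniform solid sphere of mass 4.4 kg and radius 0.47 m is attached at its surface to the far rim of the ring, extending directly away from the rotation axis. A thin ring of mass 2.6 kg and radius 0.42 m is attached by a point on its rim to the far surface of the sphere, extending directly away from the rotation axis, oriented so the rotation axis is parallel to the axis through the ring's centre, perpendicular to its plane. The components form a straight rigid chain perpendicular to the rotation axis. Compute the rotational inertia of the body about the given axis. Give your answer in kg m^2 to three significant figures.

48.2

Thin rod: I_cm = (1/12)ML² = (1/12)(5)(0.61)² = 0.15504 kg m^2; centre at d = 0.305 m, so I = I_cm + Md² gives I = 0.15504 + (5)(0.305)² = 0.62017 kg m^2.
Thin ring: I_cm = MR² = (2.2)(0.52)² = 0.59488 kg m^2; centre at d = 0.305 + 0.305 + 0.52 = 1.13 m, so I = I_cm + Md² gives I = 0.59488 + (2.2)(1.13)² = 3.4041 kg m^2.
Solid sphere: I_cm = (2/5)MR² = (2/5)(4.4)(0.47)² = 0.38878 kg m^2; centre at d = 0.305 + 0.305 + 0.52 + 0.52 + 0.47 = 2.12 m, so I = I_cm + Md² gives I = 0.38878 + (4.4)(2.12)² = 20.164 kg m^2.
Thin ring: I_cm = MR² = (2.6)(0.42)² = 0.45864 kg m^2; centre at d = 0.305 + 0.305 + 0.52 + 0.52 + 0.47 + 0.47 + 0.42 = 3.01 m, so I = I_cm + Md² gives I = 0.45864 + (2.6)(3.01)² = 24.015 kg m^2.
Total I = 0.62017 + 3.4041 + 20.164 + 24.015 = 48.203 kg m^2.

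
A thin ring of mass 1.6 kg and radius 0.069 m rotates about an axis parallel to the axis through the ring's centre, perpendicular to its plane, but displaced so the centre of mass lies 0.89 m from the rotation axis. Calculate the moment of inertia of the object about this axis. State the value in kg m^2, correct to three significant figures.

I_cm = MR² = (1.6)(0.069)² = 0.0076176 kg m^2; centre at d = 0.89 m, so the parallel axis theorem gives I = 0.0076176 + (1.6)(0.89)² = 1.275 kg m^2.

1.27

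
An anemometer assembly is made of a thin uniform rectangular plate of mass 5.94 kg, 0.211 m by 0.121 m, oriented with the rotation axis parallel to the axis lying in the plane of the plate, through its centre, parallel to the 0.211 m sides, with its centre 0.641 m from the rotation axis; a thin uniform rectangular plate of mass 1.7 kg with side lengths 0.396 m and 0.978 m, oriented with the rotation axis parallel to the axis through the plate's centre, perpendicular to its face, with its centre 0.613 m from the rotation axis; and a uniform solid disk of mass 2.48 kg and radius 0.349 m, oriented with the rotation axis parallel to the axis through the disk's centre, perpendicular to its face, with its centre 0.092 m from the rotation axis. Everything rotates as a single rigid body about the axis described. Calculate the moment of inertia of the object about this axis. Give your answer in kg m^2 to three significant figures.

Rectangular plate: I_cm = (1/12)Mb² = (1/12)(5.94)(0.121)² = 0.0072473 kg m^2; centre at d = 0.641 m, so the parallel axis theorem gives I = 0.0072473 + (5.94)(0.641)² = 2.4479 kg m^2.
Rectangular plate: I_cm = (1/12)M(a²+b²) = (1/12)(1.7)[(0.396)² + (0.978)²] = 0.15772 kg m^2; centre at d = 0.613 m, so the parallel axis theorem gives I = 0.15772 + (1.7)(0.613)² = 0.79652 kg m^2.
Solid disk: I_cm = (1/2)MR² = (1/2)(2.48)(0.349)² = 0.15103 kg m^2; centre at d = 0.092 m, so the parallel axis theorem gives I = 0.15103 + (2.48)(0.092)² = 0.17202 kg m^2.
Total I = 2.4479 + 0.79652 + 0.17202 = 3.4164 kg m^2.

3.42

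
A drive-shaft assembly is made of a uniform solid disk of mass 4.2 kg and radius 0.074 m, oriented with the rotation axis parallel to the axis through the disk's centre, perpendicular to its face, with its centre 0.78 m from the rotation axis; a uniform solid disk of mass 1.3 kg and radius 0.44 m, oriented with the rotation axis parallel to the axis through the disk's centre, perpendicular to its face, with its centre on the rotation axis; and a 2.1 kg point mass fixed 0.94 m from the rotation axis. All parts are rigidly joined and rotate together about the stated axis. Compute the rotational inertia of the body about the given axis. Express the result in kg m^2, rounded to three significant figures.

Solid disk: I_cm = (1/2)MR² = (1/2)(4.2)(0.074)² = 0.0115 kg m^2; centre at d = 0.78 m, so I = I_cm + Md² gives I = 0.0115 + (4.2)(0.78)² = 2.5668 kg m^2.
Solid disk: I_cm = (1/2)MR² = (1/2)(1.3)(0.44)² = 0.12584 kg m^2; axis through the centre, so I = 0.12584 kg m^2.
Point mass: I_cm = 0; centre at d = 0.94 m, so I = I_cm + Md² gives I = 0 + (2.1)(0.94)² = 1.8556 kg m^2.
Total I = 2.5668 + 0.12584 + 1.8556 = 4.5482 kg m^2.

4.55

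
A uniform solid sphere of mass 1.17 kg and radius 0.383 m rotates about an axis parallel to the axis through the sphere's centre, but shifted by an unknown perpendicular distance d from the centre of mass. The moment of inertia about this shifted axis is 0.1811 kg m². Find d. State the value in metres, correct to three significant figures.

About the centre-of-mass axis, I_cm = (2/5)MR² = (2/5)(1.17)(0.383)² = 0.06865 kg m².
Parallel axis theorem: I = I_cm + Md², so Md² = 0.1811 − 0.06865 = 0.11245 kg m².
d = √(0.11245 / 1.17) = 0.31002 m.

0.310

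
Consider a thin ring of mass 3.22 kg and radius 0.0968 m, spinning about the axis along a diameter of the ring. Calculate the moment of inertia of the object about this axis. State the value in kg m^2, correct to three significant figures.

I_cm = (1/2)MR² = (1/2)(3.22)(0.0968)² = 0.015086 kg m^2; axis through the centre, so I = 0.015086 kg m^2.

0.0151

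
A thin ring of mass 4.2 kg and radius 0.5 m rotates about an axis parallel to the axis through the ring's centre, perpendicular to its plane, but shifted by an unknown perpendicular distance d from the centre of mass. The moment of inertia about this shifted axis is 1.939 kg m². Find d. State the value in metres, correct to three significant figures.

About the centre-of-mass axis, I_cm = MR² = (4.2)(0.5)² = 1.05 kg m².
Parallel axis theorem: I = I_cm + Md², so Md² = 1.939 − 1.05 = 0.889 kg m².
d = √(0.889 / 4.2) = 0.46007 m.

0.460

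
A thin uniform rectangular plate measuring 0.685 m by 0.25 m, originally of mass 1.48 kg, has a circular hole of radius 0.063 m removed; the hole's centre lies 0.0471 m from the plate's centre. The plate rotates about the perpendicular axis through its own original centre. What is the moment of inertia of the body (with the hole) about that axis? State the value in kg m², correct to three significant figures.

Unpierced body about its centre: I₀ = (1/12)M(a²+b²) = (1/12)(1.48)[(0.685)² + (0.25)²] = 0.065579 kg m².
The removed disk has mass m = M·πr²/(ab) = (1.48)·π(0.063)²/(0.685·0.25) = 0.10776 kg (same uniform areal density).
Its moment of inertia about the rotation axis (parallel-axis theorem): I_hole = (1/2)mr² + md² = (1/2)(0.10776)(0.063)² + (0.10776)(0.0471)² = 0.00045291 kg m².
Treating the hole as negative mass, I = I₀ − I_hole = 0.065579 − 0.00045291 = 0.065127 kg m².

0.0651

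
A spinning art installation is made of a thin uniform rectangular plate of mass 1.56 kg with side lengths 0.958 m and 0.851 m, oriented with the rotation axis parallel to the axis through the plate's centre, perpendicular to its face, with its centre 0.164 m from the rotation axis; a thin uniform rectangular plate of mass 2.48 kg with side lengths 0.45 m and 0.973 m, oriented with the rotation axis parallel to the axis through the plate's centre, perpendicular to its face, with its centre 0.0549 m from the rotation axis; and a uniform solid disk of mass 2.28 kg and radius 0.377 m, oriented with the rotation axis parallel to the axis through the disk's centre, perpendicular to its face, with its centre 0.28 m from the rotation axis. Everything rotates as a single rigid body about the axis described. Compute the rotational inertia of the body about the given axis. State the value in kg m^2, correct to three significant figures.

0.841

Rectangular plate: I_cm = (1/12)M(a²+b²) = (1/12)(1.56)[(0.958)² + (0.851)²] = 0.21346 kg m^2; centre at d = 0.164 m, so the parallel axis theorem gives I = 0.21346 + (1.56)(0.164)² = 0.25541 kg m^2.
Rectangular plate: I_cm = (1/12)M(a²+b²) = (1/12)(2.48)[(0.45)² + (0.973)²] = 0.23751 kg m^2; centre at d = 0.0549 m, so the parallel axis theorem gives I = 0.23751 + (2.48)(0.0549)² = 0.24498 kg m^2.
Solid disk: I_cm = (1/2)MR² = (1/2)(2.28)(0.377)² = 0.16203 kg m^2; centre at d = 0.28 m, so the parallel axis theorem gives I = 0.16203 + (2.28)(0.28)² = 0.34078 kg m^2.
Total I = 0.25541 + 0.24498 + 0.34078 = 0.84117 kg m^2.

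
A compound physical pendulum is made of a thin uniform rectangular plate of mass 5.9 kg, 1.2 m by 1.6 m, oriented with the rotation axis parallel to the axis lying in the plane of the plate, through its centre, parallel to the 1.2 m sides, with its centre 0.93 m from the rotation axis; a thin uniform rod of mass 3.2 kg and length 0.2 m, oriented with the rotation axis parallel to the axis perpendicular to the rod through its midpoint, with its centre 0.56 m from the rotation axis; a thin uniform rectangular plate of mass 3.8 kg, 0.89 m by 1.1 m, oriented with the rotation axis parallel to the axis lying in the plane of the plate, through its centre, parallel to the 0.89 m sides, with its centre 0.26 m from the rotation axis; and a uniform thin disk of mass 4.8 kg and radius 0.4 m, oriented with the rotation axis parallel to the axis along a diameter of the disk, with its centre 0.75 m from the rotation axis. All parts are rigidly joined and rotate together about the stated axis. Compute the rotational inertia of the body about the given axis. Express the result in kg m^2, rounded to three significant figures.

10.9

Rectangular plate: I_cm = (1/12)Mb² = (1/12)(5.9)(1.6)² = 1.2587 kg m^2; centre at d = 0.93 m, so the parallel axis theorem gives I = 1.2587 + (5.9)(0.93)² = 6.3616 kg m^2.
Thin rod: I_cm = (1/12)ML² = (1/12)(3.2)(0.2)² = 0.010667 kg m^2; centre at d = 0.56 m, so the parallel axis theorem gives I = 0.010667 + (3.2)(0.56)² = 1.0142 kg m^2.
Rectangular plate: I_cm = (1/12)Mb² = (1/12)(3.8)(1.1)² = 0.38317 kg m^2; centre at d = 0.26 m, so the parallel axis theorem gives I = 0.38317 + (3.8)(0.26)² = 0.64005 kg m^2.
Thin disk: I_cm = (1/4)MR² = (1/4)(4.8)(0.4)² = 0.192 kg m^2; centre at d = 0.75 m, so the parallel axis theorem gives I = 0.192 + (4.8)(0.75)² = 2.892 kg m^2.
Total I = 6.3616 + 1.0142 + 0.64005 + 2.892 = 10.908 kg m^2.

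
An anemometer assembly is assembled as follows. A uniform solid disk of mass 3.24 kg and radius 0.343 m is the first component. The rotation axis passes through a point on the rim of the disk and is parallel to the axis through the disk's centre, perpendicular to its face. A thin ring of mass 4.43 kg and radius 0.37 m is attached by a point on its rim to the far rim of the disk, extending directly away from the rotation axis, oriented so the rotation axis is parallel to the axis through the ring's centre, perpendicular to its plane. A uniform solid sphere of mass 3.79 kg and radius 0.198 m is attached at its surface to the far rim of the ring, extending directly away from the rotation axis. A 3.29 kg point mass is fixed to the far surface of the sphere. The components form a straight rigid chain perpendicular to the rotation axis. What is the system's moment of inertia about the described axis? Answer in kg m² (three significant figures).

Solid disk: I_cm = (1/2)MR² = (1/2)(3.24)(0.343)² = 0.19059 kg m²; centre at d = 0.343 m, so I = I_cm + Md² gives I = 0.19059 + (3.24)(0.343)² = 0.57177 kg m².
Thin ring: I_cm = MR² = (4.43)(0.37)² = 0.60647 kg m²; centre at d = 0.343 + 0.343 + 0.37 = 1.056 m, so I = I_cm + Md² gives I = 0.60647 + (4.43)(1.056)² = 5.5465 kg m².
Solid sphere: I_cm = (2/5)MR² = (2/5)(3.79)(0.198)² = 0.059433 kg m²; centre at d = 0.343 + 0.343 + 0.37 + 0.37 + 0.198 = 1.624 m, so I = I_cm + Md² gives I = 0.059433 + (3.79)(1.624)² = 10.055 kg m².
Point mass: I_cm = 0; centre at d = 0.343 + 0.343 + 0.37 + 0.37 + 0.198 + 0.198 = 1.822 m, so I = I_cm + Md² gives I = 0 + (3.29)(1.822)² = 10.922 kg m².
Total I = 0.57177 + 5.5465 + 10.055 + 10.922 = 27.095 kg m².

27.1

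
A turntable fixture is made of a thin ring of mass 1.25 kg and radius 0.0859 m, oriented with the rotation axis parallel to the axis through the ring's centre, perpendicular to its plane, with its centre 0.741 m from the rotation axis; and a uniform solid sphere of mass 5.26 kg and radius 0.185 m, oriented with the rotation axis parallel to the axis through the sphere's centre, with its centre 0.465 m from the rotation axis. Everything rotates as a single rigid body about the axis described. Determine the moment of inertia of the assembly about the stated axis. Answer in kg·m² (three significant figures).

1.90

Thin ring: I_cm = MR² = (1.25)(0.0859)² = 0.0092235 kg·m²; centre at d = 0.741 m, so the parallel axis theorem gives I = 0.0092235 + (1.25)(0.741)² = 0.69557 kg·m².
Solid sphere: I_cm = (2/5)MR² = (2/5)(5.26)(0.185)² = 0.072009 kg·m²; centre at d = 0.465 m, so the parallel axis theorem gives I = 0.072009 + (5.26)(0.465)² = 1.2094 kg·m².
Total I = 0.69557 + 1.2094 = 1.9049 kg·m².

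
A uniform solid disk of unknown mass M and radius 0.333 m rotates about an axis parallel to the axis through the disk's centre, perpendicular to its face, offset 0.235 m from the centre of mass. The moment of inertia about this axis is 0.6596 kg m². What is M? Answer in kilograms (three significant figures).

5.96

I = I_cm + Md² = (1/2)MR² + Md² = M·[0.5·(0.333)² + (0.235)²] = M·0.11067.
So M = 0.6596 / 0.11067 = 5.9601 kg.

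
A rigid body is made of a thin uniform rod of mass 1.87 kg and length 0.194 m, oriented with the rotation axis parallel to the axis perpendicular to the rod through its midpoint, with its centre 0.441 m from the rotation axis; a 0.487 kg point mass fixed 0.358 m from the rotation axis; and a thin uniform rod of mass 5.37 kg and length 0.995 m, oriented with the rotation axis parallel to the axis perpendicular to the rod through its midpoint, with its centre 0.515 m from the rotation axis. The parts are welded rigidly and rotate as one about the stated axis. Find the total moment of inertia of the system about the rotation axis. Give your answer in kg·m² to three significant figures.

2.30

Thin rod: I_cm = (1/12)ML² = (1/12)(1.87)(0.194)² = 0.0058649 kg·m²; centre at d = 0.441 m, so the parallel axis theorem gives I = 0.0058649 + (1.87)(0.441)² = 0.36954 kg·m².
Point mass: I_cm = 0; centre at d = 0.358 m, so the parallel axis theorem gives I = 0 + (0.487)(0.358)² = 0.062416 kg·m².
Thin rod: I_cm = (1/12)ML² = (1/12)(5.37)(0.995)² = 0.44304 kg·m²; centre at d = 0.515 m, so the parallel axis theorem gives I = 0.44304 + (5.37)(0.515)² = 1.8673 kg·m².
Total I = 0.36954 + 0.062416 + 1.8673 = 2.2993 kg·m².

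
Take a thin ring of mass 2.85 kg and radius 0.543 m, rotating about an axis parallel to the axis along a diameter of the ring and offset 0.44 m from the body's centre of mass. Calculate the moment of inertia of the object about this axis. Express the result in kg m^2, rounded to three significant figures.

0.972

I_cm = (1/2)MR² = (1/2)(2.85)(0.543)² = 0.42016 kg m^2; centre at d = 0.44 m, so the parallel axis theorem gives I = 0.42016 + (2.85)(0.44)² = 0.97192 kg m^2.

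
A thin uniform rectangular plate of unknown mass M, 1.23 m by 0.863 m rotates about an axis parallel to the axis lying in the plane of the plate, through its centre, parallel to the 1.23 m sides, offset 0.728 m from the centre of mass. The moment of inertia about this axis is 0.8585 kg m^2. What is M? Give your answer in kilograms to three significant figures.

1.45

I = I_cm + Md² = (1/12)Mb² + Md² = M·[0.0833333·(0.863)² + (0.728)²] = M·0.59205.
So M = 0.8585 / 0.59205 = 1.4501 kg.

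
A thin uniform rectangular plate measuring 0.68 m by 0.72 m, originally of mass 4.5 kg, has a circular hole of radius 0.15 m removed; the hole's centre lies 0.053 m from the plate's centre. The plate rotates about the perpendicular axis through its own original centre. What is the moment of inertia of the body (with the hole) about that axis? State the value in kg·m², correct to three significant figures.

0.359

Unpierced body about its centre: I₀ = (1/12)M(a²+b²) = (1/12)(4.5)[(0.68)² + (0.72)²] = 0.3678 kg·m².
The removed disk has mass m = M·πr²/(ab) = (4.5)·π(0.15)²/(0.68·0.72) = 0.64969 kg (same uniform areal density).
Its moment of inertia about the rotation axis (parallel-axis theorem): I_hole = (1/2)mr² + md² = (1/2)(0.64969)(0.15)² + (0.64969)(0.053)² = 0.0091339 kg·m².
Treating the hole as negative mass, I = I₀ − I_hole = 0.3678 − 0.0091339 = 0.35867 kg·m².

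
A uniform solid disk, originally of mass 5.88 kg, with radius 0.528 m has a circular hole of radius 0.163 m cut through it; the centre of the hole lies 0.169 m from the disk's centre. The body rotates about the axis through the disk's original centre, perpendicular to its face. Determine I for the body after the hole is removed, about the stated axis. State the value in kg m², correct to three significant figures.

Unpierced body about its centre: I₀ = (1/2)MR² = (1/2)(5.88)(0.528)² = 0.81962 kg m².
The removed disk has mass m = M·(r/R)² = (5.88)(0.163/0.528)² = 0.56038 kg (same uniform areal density).
Its moment of inertia about the rotation axis (parallel-axis theorem): I_hole = (1/2)mr² + md² = (1/2)(0.56038)(0.163)² + (0.56038)(0.169)² = 0.023449 kg m².
Treating the hole as negative mass, I = I₀ − I_hole = 0.81962 − 0.023449 = 0.79618 kg m².

0.796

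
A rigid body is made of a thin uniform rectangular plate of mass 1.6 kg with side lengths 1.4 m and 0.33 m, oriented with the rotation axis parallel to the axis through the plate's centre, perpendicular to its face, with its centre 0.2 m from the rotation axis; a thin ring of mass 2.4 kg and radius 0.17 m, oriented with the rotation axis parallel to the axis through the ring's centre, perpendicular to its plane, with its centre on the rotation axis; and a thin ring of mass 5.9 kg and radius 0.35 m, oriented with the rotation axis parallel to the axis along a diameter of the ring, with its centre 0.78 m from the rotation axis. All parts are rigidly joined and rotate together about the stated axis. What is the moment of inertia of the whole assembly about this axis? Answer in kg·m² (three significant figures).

4.36

Rectangular plate: I_cm = (1/12)M(a²+b²) = (1/12)(1.6)[(1.4)² + (0.33)²] = 0.27585 kg·m²; centre at d = 0.2 m, so the parallel axis theorem gives I = 0.27585 + (1.6)(0.2)² = 0.33985 kg·m².
Thin ring: I_cm = MR² = (2.4)(0.17)² = 0.06936 kg·m²; axis through the centre, so I = 0.06936 kg·m².
Thin ring: I_cm = (1/2)MR² = (1/2)(5.9)(0.35)² = 0.36138 kg·m²; centre at d = 0.78 m, so the parallel axis theorem gives I = 0.36138 + (5.9)(0.78)² = 3.9509 kg·m².
Total I = 0.33985 + 0.06936 + 3.9509 = 4.3601 kg·m².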